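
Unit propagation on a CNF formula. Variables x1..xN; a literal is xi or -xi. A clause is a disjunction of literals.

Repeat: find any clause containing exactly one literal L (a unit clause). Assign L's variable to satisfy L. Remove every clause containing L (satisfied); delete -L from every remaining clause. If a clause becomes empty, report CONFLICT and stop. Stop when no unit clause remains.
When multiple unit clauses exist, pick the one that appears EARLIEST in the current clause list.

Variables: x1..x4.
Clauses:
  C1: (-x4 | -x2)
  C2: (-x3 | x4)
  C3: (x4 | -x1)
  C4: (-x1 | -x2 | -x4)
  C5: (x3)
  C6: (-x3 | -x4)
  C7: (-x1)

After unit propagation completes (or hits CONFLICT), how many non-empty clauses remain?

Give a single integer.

Answer: 3

Derivation:
unit clause [3] forces x3=T; simplify:
  drop -3 from [-3, 4] -> [4]
  drop -3 from [-3, -4] -> [-4]
  satisfied 1 clause(s); 6 remain; assigned so far: [3]
unit clause [4] forces x4=T; simplify:
  drop -4 from [-4, -2] -> [-2]
  drop -4 from [-1, -2, -4] -> [-1, -2]
  drop -4 from [-4] -> [] (empty!)
  satisfied 2 clause(s); 4 remain; assigned so far: [3, 4]
CONFLICT (empty clause)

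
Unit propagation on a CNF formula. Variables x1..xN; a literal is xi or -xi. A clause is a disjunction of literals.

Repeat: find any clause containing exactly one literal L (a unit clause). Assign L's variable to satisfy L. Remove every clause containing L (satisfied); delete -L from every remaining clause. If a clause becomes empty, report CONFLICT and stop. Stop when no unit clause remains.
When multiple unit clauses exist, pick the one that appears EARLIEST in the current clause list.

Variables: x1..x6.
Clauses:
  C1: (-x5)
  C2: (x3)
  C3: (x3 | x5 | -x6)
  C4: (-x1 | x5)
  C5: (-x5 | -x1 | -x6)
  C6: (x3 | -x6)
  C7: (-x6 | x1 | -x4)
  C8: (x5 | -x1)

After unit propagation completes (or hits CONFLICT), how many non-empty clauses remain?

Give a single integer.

unit clause [-5] forces x5=F; simplify:
  drop 5 from [3, 5, -6] -> [3, -6]
  drop 5 from [-1, 5] -> [-1]
  drop 5 from [5, -1] -> [-1]
  satisfied 2 clause(s); 6 remain; assigned so far: [5]
unit clause [3] forces x3=T; simplify:
  satisfied 3 clause(s); 3 remain; assigned so far: [3, 5]
unit clause [-1] forces x1=F; simplify:
  drop 1 from [-6, 1, -4] -> [-6, -4]
  satisfied 2 clause(s); 1 remain; assigned so far: [1, 3, 5]

Answer: 1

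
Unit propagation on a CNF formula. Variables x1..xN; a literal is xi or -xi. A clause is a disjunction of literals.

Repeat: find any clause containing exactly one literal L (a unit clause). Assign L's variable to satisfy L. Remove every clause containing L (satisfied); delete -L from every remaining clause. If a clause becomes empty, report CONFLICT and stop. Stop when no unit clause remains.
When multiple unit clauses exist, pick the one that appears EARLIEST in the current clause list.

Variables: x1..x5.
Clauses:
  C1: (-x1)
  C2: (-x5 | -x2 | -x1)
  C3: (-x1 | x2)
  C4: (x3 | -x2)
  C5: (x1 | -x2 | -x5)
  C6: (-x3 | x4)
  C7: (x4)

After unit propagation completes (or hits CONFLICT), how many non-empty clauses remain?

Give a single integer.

unit clause [-1] forces x1=F; simplify:
  drop 1 from [1, -2, -5] -> [-2, -5]
  satisfied 3 clause(s); 4 remain; assigned so far: [1]
unit clause [4] forces x4=T; simplify:
  satisfied 2 clause(s); 2 remain; assigned so far: [1, 4]

Answer: 2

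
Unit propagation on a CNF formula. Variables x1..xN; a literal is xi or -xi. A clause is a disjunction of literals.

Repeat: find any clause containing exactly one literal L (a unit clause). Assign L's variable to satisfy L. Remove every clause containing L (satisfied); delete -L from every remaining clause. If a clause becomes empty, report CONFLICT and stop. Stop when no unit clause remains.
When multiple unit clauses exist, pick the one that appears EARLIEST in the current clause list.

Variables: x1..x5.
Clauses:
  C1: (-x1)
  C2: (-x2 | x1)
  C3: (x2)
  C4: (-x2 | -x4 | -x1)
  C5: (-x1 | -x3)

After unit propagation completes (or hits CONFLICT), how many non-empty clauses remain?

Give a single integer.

Answer: 0

Derivation:
unit clause [-1] forces x1=F; simplify:
  drop 1 from [-2, 1] -> [-2]
  satisfied 3 clause(s); 2 remain; assigned so far: [1]
unit clause [-2] forces x2=F; simplify:
  drop 2 from [2] -> [] (empty!)
  satisfied 1 clause(s); 1 remain; assigned so far: [1, 2]
CONFLICT (empty clause)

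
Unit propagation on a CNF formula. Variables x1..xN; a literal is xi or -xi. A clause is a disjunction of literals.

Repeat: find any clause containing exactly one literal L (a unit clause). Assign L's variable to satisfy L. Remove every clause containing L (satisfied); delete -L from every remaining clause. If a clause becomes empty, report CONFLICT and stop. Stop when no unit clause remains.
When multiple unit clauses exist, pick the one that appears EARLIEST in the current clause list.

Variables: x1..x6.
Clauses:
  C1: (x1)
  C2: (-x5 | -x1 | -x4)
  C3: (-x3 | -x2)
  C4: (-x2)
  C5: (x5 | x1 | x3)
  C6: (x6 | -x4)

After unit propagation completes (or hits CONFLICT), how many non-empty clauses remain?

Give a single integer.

unit clause [1] forces x1=T; simplify:
  drop -1 from [-5, -1, -4] -> [-5, -4]
  satisfied 2 clause(s); 4 remain; assigned so far: [1]
unit clause [-2] forces x2=F; simplify:
  satisfied 2 clause(s); 2 remain; assigned so far: [1, 2]

Answer: 2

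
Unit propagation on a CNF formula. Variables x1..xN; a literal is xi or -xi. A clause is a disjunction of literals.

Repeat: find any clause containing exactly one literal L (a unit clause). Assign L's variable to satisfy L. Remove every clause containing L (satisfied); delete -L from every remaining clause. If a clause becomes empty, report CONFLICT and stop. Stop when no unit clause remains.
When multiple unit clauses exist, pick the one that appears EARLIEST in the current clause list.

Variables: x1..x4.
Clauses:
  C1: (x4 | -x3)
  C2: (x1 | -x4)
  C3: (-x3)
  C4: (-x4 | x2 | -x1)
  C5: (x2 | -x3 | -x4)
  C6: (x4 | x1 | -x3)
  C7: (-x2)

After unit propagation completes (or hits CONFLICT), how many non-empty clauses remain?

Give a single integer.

unit clause [-3] forces x3=F; simplify:
  satisfied 4 clause(s); 3 remain; assigned so far: [3]
unit clause [-2] forces x2=F; simplify:
  drop 2 from [-4, 2, -1] -> [-4, -1]
  satisfied 1 clause(s); 2 remain; assigned so far: [2, 3]

Answer: 2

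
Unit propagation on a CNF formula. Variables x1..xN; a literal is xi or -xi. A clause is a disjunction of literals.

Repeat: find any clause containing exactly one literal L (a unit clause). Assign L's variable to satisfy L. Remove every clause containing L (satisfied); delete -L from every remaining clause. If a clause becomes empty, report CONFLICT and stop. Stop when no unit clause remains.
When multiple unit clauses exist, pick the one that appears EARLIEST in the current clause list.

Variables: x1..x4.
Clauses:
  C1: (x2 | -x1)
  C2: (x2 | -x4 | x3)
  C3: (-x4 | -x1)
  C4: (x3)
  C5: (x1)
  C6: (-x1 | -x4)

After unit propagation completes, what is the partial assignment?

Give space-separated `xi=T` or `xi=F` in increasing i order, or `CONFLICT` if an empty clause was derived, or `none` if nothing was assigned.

Answer: x1=T x2=T x3=T x4=F

Derivation:
unit clause [3] forces x3=T; simplify:
  satisfied 2 clause(s); 4 remain; assigned so far: [3]
unit clause [1] forces x1=T; simplify:
  drop -1 from [2, -1] -> [2]
  drop -1 from [-4, -1] -> [-4]
  drop -1 from [-1, -4] -> [-4]
  satisfied 1 clause(s); 3 remain; assigned so far: [1, 3]
unit clause [2] forces x2=T; simplify:
  satisfied 1 clause(s); 2 remain; assigned so far: [1, 2, 3]
unit clause [-4] forces x4=F; simplify:
  satisfied 2 clause(s); 0 remain; assigned so far: [1, 2, 3, 4]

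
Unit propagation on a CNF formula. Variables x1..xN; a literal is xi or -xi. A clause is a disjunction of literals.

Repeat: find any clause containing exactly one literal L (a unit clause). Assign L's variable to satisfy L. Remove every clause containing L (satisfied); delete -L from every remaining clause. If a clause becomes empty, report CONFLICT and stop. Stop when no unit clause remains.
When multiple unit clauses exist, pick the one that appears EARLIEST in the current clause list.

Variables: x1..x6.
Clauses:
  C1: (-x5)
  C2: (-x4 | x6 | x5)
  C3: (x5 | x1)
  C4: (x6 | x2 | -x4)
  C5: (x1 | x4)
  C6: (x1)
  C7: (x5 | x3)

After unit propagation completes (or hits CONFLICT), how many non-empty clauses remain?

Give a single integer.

Answer: 2

Derivation:
unit clause [-5] forces x5=F; simplify:
  drop 5 from [-4, 6, 5] -> [-4, 6]
  drop 5 from [5, 1] -> [1]
  drop 5 from [5, 3] -> [3]
  satisfied 1 clause(s); 6 remain; assigned so far: [5]
unit clause [1] forces x1=T; simplify:
  satisfied 3 clause(s); 3 remain; assigned so far: [1, 5]
unit clause [3] forces x3=T; simplify:
  satisfied 1 clause(s); 2 remain; assigned so far: [1, 3, 5]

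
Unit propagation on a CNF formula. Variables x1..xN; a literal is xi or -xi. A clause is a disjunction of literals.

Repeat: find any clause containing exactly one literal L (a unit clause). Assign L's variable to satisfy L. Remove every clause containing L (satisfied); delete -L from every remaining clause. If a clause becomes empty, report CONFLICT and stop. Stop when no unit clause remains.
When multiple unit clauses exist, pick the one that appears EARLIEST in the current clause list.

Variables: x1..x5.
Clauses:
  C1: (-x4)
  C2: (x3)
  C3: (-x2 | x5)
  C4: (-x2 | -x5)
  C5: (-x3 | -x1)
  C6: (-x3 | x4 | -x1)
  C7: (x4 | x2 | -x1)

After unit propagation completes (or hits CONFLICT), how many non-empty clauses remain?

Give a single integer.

unit clause [-4] forces x4=F; simplify:
  drop 4 from [-3, 4, -1] -> [-3, -1]
  drop 4 from [4, 2, -1] -> [2, -1]
  satisfied 1 clause(s); 6 remain; assigned so far: [4]
unit clause [3] forces x3=T; simplify:
  drop -3 from [-3, -1] -> [-1]
  drop -3 from [-3, -1] -> [-1]
  satisfied 1 clause(s); 5 remain; assigned so far: [3, 4]
unit clause [-1] forces x1=F; simplify:
  satisfied 3 clause(s); 2 remain; assigned so far: [1, 3, 4]

Answer: 2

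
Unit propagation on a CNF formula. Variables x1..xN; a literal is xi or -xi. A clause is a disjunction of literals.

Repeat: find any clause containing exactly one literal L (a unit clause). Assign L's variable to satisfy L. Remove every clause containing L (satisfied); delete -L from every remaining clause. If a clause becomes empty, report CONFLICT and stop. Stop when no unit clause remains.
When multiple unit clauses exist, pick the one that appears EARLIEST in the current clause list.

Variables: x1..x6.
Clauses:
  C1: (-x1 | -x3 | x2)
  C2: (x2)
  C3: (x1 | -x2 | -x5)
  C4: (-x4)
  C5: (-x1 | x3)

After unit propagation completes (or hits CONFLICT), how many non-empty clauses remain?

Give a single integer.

Answer: 2

Derivation:
unit clause [2] forces x2=T; simplify:
  drop -2 from [1, -2, -5] -> [1, -5]
  satisfied 2 clause(s); 3 remain; assigned so far: [2]
unit clause [-4] forces x4=F; simplify:
  satisfied 1 clause(s); 2 remain; assigned so far: [2, 4]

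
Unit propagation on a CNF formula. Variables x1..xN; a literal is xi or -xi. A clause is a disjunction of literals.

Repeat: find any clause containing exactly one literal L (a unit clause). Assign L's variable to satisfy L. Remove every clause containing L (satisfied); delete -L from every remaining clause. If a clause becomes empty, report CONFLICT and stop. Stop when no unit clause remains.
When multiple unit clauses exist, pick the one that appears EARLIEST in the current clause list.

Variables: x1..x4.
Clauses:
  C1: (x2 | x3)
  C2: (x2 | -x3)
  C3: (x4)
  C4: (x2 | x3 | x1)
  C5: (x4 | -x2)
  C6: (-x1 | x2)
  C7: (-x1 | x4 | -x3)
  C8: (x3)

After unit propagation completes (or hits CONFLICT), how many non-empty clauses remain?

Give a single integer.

unit clause [4] forces x4=T; simplify:
  satisfied 3 clause(s); 5 remain; assigned so far: [4]
unit clause [3] forces x3=T; simplify:
  drop -3 from [2, -3] -> [2]
  satisfied 3 clause(s); 2 remain; assigned so far: [3, 4]
unit clause [2] forces x2=T; simplify:
  satisfied 2 clause(s); 0 remain; assigned so far: [2, 3, 4]

Answer: 0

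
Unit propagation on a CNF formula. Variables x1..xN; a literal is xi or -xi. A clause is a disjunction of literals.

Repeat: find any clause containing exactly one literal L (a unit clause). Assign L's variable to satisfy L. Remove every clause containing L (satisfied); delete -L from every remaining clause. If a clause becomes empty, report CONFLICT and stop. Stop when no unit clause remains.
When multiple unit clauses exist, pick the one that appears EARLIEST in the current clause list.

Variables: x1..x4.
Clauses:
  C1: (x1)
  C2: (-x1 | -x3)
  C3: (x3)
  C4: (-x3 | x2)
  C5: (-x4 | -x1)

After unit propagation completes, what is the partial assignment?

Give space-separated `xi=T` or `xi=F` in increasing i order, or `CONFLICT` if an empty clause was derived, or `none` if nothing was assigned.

Answer: CONFLICT

Derivation:
unit clause [1] forces x1=T; simplify:
  drop -1 from [-1, -3] -> [-3]
  drop -1 from [-4, -1] -> [-4]
  satisfied 1 clause(s); 4 remain; assigned so far: [1]
unit clause [-3] forces x3=F; simplify:
  drop 3 from [3] -> [] (empty!)
  satisfied 2 clause(s); 2 remain; assigned so far: [1, 3]
CONFLICT (empty clause)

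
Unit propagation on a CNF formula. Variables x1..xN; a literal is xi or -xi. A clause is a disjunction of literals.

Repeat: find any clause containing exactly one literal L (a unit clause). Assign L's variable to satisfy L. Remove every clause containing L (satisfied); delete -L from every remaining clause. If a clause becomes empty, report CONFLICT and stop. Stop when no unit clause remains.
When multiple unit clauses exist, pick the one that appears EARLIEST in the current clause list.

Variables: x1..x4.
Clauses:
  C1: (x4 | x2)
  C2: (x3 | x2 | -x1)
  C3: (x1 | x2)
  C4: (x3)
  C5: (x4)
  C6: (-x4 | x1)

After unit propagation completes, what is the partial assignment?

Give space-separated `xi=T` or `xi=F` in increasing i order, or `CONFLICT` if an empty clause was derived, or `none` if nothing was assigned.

Answer: x1=T x3=T x4=T

Derivation:
unit clause [3] forces x3=T; simplify:
  satisfied 2 clause(s); 4 remain; assigned so far: [3]
unit clause [4] forces x4=T; simplify:
  drop -4 from [-4, 1] -> [1]
  satisfied 2 clause(s); 2 remain; assigned so far: [3, 4]
unit clause [1] forces x1=T; simplify:
  satisfied 2 clause(s); 0 remain; assigned so far: [1, 3, 4]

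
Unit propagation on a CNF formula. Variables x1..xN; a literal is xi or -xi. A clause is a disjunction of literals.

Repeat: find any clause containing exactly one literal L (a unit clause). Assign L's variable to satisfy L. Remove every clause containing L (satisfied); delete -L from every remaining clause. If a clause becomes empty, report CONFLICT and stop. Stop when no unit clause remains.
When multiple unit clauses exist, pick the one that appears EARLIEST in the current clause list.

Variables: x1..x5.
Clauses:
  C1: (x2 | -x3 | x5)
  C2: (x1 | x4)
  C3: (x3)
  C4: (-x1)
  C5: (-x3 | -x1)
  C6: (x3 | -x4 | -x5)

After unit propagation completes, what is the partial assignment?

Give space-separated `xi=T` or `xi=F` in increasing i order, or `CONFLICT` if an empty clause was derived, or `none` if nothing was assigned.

unit clause [3] forces x3=T; simplify:
  drop -3 from [2, -3, 5] -> [2, 5]
  drop -3 from [-3, -1] -> [-1]
  satisfied 2 clause(s); 4 remain; assigned so far: [3]
unit clause [-1] forces x1=F; simplify:
  drop 1 from [1, 4] -> [4]
  satisfied 2 clause(s); 2 remain; assigned so far: [1, 3]
unit clause [4] forces x4=T; simplify:
  satisfied 1 clause(s); 1 remain; assigned so far: [1, 3, 4]

Answer: x1=F x3=T x4=T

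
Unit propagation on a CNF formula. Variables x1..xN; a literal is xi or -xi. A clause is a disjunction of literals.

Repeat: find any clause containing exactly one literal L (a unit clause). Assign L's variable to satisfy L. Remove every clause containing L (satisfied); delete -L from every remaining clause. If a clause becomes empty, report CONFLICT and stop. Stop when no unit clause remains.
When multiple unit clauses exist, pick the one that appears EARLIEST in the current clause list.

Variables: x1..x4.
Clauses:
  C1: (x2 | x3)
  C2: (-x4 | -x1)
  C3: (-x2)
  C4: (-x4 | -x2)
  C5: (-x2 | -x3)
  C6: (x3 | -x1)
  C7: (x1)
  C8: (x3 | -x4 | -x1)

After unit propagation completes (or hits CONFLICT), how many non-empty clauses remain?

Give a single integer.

Answer: 0

Derivation:
unit clause [-2] forces x2=F; simplify:
  drop 2 from [2, 3] -> [3]
  satisfied 3 clause(s); 5 remain; assigned so far: [2]
unit clause [3] forces x3=T; simplify:
  satisfied 3 clause(s); 2 remain; assigned so far: [2, 3]
unit clause [1] forces x1=T; simplify:
  drop -1 from [-4, -1] -> [-4]
  satisfied 1 clause(s); 1 remain; assigned so far: [1, 2, 3]
unit clause [-4] forces x4=F; simplify:
  satisfied 1 clause(s); 0 remain; assigned so far: [1, 2, 3, 4]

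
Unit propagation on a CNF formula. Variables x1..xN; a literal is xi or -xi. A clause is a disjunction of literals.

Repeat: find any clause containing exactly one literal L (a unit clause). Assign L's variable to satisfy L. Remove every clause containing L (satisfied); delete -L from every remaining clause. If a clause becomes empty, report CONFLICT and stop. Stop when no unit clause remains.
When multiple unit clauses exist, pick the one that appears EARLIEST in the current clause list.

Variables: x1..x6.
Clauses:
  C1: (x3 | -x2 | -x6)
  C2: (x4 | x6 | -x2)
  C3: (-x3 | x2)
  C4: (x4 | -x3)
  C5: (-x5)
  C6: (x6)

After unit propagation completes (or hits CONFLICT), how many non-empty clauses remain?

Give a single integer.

Answer: 3

Derivation:
unit clause [-5] forces x5=F; simplify:
  satisfied 1 clause(s); 5 remain; assigned so far: [5]
unit clause [6] forces x6=T; simplify:
  drop -6 from [3, -2, -6] -> [3, -2]
  satisfied 2 clause(s); 3 remain; assigned so far: [5, 6]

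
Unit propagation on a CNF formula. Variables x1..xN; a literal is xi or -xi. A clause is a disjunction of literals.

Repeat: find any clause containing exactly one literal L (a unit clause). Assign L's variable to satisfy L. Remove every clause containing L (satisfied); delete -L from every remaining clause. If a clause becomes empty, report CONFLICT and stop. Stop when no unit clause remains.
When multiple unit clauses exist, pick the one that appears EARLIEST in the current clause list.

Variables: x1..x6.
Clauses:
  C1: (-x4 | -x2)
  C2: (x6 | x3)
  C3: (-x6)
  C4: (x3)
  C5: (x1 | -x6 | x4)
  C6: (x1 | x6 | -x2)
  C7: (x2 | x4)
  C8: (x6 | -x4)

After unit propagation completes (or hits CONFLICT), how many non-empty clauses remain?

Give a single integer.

Answer: 0

Derivation:
unit clause [-6] forces x6=F; simplify:
  drop 6 from [6, 3] -> [3]
  drop 6 from [1, 6, -2] -> [1, -2]
  drop 6 from [6, -4] -> [-4]
  satisfied 2 clause(s); 6 remain; assigned so far: [6]
unit clause [3] forces x3=T; simplify:
  satisfied 2 clause(s); 4 remain; assigned so far: [3, 6]
unit clause [-4] forces x4=F; simplify:
  drop 4 from [2, 4] -> [2]
  satisfied 2 clause(s); 2 remain; assigned so far: [3, 4, 6]
unit clause [2] forces x2=T; simplify:
  drop -2 from [1, -2] -> [1]
  satisfied 1 clause(s); 1 remain; assigned so far: [2, 3, 4, 6]
unit clause [1] forces x1=T; simplify:
  satisfied 1 clause(s); 0 remain; assigned so far: [1, 2, 3, 4, 6]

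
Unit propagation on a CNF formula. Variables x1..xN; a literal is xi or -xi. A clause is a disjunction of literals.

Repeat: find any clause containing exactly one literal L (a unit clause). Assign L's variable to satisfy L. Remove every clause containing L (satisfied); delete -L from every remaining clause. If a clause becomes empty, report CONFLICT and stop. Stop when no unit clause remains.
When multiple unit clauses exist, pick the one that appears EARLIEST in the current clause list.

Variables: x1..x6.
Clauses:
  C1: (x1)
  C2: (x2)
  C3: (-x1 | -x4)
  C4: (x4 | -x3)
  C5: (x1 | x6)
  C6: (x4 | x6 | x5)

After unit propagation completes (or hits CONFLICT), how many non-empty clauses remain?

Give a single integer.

unit clause [1] forces x1=T; simplify:
  drop -1 from [-1, -4] -> [-4]
  satisfied 2 clause(s); 4 remain; assigned so far: [1]
unit clause [2] forces x2=T; simplify:
  satisfied 1 clause(s); 3 remain; assigned so far: [1, 2]
unit clause [-4] forces x4=F; simplify:
  drop 4 from [4, -3] -> [-3]
  drop 4 from [4, 6, 5] -> [6, 5]
  satisfied 1 clause(s); 2 remain; assigned so far: [1, 2, 4]
unit clause [-3] forces x3=F; simplify:
  satisfied 1 clause(s); 1 remain; assigned so far: [1, 2, 3, 4]

Answer: 1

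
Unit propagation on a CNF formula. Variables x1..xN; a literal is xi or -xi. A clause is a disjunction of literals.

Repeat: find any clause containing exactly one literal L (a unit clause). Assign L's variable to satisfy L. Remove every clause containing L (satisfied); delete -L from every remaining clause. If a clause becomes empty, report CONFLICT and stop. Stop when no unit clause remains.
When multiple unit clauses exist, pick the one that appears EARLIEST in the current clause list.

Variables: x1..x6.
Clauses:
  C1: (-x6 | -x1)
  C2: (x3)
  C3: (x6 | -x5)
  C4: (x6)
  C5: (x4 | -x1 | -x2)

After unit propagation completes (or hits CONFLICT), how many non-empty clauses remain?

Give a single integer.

Answer: 0

Derivation:
unit clause [3] forces x3=T; simplify:
  satisfied 1 clause(s); 4 remain; assigned so far: [3]
unit clause [6] forces x6=T; simplify:
  drop -6 from [-6, -1] -> [-1]
  satisfied 2 clause(s); 2 remain; assigned so far: [3, 6]
unit clause [-1] forces x1=F; simplify:
  satisfied 2 clause(s); 0 remain; assigned so far: [1, 3, 6]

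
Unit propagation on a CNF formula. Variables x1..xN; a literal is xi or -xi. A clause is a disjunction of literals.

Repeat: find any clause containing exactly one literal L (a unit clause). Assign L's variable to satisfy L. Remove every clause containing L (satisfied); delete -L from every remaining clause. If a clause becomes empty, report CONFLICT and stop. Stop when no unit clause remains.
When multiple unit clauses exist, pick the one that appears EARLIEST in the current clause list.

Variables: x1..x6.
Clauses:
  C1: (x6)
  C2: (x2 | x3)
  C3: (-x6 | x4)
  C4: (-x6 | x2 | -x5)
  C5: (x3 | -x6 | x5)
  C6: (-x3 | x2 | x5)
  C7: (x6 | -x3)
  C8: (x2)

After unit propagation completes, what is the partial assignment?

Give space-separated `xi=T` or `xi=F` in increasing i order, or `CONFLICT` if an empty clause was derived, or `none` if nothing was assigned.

Answer: x2=T x4=T x6=T

Derivation:
unit clause [6] forces x6=T; simplify:
  drop -6 from [-6, 4] -> [4]
  drop -6 from [-6, 2, -5] -> [2, -5]
  drop -6 from [3, -6, 5] -> [3, 5]
  satisfied 2 clause(s); 6 remain; assigned so far: [6]
unit clause [4] forces x4=T; simplify:
  satisfied 1 clause(s); 5 remain; assigned so far: [4, 6]
unit clause [2] forces x2=T; simplify:
  satisfied 4 clause(s); 1 remain; assigned so far: [2, 4, 6]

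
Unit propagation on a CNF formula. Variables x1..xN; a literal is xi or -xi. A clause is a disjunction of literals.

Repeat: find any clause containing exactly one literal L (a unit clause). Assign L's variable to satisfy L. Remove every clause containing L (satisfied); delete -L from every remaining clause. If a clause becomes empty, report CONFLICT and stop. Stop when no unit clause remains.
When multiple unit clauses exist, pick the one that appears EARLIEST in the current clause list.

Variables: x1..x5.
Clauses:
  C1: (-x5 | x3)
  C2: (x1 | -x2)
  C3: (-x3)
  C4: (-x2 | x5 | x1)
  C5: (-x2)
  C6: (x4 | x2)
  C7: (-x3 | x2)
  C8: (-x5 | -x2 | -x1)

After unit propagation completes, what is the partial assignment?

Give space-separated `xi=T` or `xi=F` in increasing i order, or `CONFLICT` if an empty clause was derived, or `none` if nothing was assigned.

Answer: x2=F x3=F x4=T x5=F

Derivation:
unit clause [-3] forces x3=F; simplify:
  drop 3 from [-5, 3] -> [-5]
  satisfied 2 clause(s); 6 remain; assigned so far: [3]
unit clause [-5] forces x5=F; simplify:
  drop 5 from [-2, 5, 1] -> [-2, 1]
  satisfied 2 clause(s); 4 remain; assigned so far: [3, 5]
unit clause [-2] forces x2=F; simplify:
  drop 2 from [4, 2] -> [4]
  satisfied 3 clause(s); 1 remain; assigned so far: [2, 3, 5]
unit clause [4] forces x4=T; simplify:
  satisfied 1 clause(s); 0 remain; assigned so far: [2, 3, 4, 5]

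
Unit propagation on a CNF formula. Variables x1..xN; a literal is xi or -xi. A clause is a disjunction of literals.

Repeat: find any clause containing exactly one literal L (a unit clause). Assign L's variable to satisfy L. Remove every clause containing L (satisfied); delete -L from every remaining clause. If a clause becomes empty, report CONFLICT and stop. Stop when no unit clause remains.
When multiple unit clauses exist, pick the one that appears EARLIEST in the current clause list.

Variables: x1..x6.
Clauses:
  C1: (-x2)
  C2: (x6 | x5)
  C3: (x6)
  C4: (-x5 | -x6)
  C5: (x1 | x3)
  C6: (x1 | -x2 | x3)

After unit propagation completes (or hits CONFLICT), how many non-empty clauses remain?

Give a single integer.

Answer: 1

Derivation:
unit clause [-2] forces x2=F; simplify:
  satisfied 2 clause(s); 4 remain; assigned so far: [2]
unit clause [6] forces x6=T; simplify:
  drop -6 from [-5, -6] -> [-5]
  satisfied 2 clause(s); 2 remain; assigned so far: [2, 6]
unit clause [-5] forces x5=F; simplify:
  satisfied 1 clause(s); 1 remain; assigned so far: [2, 5, 6]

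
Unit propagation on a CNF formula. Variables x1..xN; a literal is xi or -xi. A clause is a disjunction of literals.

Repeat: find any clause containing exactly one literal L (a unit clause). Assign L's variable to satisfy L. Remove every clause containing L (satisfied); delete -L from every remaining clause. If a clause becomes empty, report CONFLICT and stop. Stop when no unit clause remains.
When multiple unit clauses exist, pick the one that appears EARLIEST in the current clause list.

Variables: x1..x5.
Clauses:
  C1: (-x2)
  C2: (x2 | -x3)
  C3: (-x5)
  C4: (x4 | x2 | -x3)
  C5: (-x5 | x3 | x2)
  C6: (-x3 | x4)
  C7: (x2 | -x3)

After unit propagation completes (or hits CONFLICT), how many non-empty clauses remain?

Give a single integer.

Answer: 0

Derivation:
unit clause [-2] forces x2=F; simplify:
  drop 2 from [2, -3] -> [-3]
  drop 2 from [4, 2, -3] -> [4, -3]
  drop 2 from [-5, 3, 2] -> [-5, 3]
  drop 2 from [2, -3] -> [-3]
  satisfied 1 clause(s); 6 remain; assigned so far: [2]
unit clause [-3] forces x3=F; simplify:
  drop 3 from [-5, 3] -> [-5]
  satisfied 4 clause(s); 2 remain; assigned so far: [2, 3]
unit clause [-5] forces x5=F; simplify:
  satisfied 2 clause(s); 0 remain; assigned so far: [2, 3, 5]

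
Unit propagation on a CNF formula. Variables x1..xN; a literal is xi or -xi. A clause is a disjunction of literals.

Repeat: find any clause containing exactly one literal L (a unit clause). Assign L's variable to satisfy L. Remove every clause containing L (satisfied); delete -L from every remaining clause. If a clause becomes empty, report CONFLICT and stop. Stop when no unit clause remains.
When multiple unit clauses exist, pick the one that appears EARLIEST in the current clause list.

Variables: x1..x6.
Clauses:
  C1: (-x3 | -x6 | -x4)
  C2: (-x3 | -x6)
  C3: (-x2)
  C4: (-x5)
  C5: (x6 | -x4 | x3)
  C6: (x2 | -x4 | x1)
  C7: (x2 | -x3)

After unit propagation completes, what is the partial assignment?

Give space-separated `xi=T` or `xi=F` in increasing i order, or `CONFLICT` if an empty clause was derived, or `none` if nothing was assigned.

Answer: x2=F x3=F x5=F

Derivation:
unit clause [-2] forces x2=F; simplify:
  drop 2 from [2, -4, 1] -> [-4, 1]
  drop 2 from [2, -3] -> [-3]
  satisfied 1 clause(s); 6 remain; assigned so far: [2]
unit clause [-5] forces x5=F; simplify:
  satisfied 1 clause(s); 5 remain; assigned so far: [2, 5]
unit clause [-3] forces x3=F; simplify:
  drop 3 from [6, -4, 3] -> [6, -4]
  satisfied 3 clause(s); 2 remain; assigned so far: [2, 3, 5]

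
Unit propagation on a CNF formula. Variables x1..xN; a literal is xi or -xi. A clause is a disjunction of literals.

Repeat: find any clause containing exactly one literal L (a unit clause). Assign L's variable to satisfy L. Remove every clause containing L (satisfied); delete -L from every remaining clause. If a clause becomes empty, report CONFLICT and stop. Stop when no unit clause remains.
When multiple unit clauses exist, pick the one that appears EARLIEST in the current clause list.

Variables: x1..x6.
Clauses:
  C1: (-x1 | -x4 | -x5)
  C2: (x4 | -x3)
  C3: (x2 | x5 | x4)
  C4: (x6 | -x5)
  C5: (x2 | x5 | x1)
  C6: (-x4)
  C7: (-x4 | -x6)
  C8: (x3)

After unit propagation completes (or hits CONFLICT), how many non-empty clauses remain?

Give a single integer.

Answer: 3

Derivation:
unit clause [-4] forces x4=F; simplify:
  drop 4 from [4, -3] -> [-3]
  drop 4 from [2, 5, 4] -> [2, 5]
  satisfied 3 clause(s); 5 remain; assigned so far: [4]
unit clause [-3] forces x3=F; simplify:
  drop 3 from [3] -> [] (empty!)
  satisfied 1 clause(s); 4 remain; assigned so far: [3, 4]
CONFLICT (empty clause)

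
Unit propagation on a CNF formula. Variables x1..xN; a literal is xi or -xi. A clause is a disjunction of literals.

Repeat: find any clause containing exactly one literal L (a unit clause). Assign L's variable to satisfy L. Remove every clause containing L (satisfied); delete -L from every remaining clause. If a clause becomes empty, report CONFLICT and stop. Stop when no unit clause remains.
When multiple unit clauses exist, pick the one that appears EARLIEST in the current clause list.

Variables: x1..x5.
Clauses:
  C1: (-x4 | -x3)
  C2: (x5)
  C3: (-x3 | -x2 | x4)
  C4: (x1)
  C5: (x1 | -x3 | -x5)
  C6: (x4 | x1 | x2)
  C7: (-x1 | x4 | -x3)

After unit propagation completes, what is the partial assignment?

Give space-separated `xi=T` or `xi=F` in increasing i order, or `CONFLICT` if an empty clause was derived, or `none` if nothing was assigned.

unit clause [5] forces x5=T; simplify:
  drop -5 from [1, -3, -5] -> [1, -3]
  satisfied 1 clause(s); 6 remain; assigned so far: [5]
unit clause [1] forces x1=T; simplify:
  drop -1 from [-1, 4, -3] -> [4, -3]
  satisfied 3 clause(s); 3 remain; assigned so far: [1, 5]

Answer: x1=T x5=T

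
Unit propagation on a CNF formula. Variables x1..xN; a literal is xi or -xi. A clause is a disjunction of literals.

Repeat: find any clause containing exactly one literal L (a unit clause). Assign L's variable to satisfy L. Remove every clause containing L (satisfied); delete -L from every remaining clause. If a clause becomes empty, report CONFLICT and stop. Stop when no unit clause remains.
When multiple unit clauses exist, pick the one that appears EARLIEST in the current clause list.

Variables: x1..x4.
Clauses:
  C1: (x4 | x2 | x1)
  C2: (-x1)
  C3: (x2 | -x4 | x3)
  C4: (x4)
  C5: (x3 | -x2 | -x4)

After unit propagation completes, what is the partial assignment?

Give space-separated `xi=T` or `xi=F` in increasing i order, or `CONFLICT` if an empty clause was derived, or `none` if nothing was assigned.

unit clause [-1] forces x1=F; simplify:
  drop 1 from [4, 2, 1] -> [4, 2]
  satisfied 1 clause(s); 4 remain; assigned so far: [1]
unit clause [4] forces x4=T; simplify:
  drop -4 from [2, -4, 3] -> [2, 3]
  drop -4 from [3, -2, -4] -> [3, -2]
  satisfied 2 clause(s); 2 remain; assigned so far: [1, 4]

Answer: x1=F x4=T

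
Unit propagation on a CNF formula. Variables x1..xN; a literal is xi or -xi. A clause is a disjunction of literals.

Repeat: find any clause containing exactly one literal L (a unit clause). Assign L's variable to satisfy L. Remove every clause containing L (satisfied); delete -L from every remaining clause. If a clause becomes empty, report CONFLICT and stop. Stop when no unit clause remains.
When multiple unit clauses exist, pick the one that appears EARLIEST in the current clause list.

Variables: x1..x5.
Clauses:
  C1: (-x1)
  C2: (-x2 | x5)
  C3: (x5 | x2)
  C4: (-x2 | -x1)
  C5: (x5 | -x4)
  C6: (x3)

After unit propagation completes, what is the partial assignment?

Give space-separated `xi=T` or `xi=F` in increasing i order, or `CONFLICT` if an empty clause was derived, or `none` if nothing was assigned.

unit clause [-1] forces x1=F; simplify:
  satisfied 2 clause(s); 4 remain; assigned so far: [1]
unit clause [3] forces x3=T; simplify:
  satisfied 1 clause(s); 3 remain; assigned so far: [1, 3]

Answer: x1=F x3=T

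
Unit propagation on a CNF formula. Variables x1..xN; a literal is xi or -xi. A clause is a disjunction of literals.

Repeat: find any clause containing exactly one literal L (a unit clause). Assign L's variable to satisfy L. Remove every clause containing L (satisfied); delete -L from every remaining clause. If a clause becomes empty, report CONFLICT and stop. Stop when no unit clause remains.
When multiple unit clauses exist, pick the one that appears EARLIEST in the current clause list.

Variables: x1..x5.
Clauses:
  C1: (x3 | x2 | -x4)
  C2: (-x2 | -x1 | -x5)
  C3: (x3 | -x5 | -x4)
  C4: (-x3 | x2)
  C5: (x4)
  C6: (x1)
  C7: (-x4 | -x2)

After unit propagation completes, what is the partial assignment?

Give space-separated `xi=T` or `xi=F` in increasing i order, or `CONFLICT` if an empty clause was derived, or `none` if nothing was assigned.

unit clause [4] forces x4=T; simplify:
  drop -4 from [3, 2, -4] -> [3, 2]
  drop -4 from [3, -5, -4] -> [3, -5]
  drop -4 from [-4, -2] -> [-2]
  satisfied 1 clause(s); 6 remain; assigned so far: [4]
unit clause [1] forces x1=T; simplify:
  drop -1 from [-2, -1, -5] -> [-2, -5]
  satisfied 1 clause(s); 5 remain; assigned so far: [1, 4]
unit clause [-2] forces x2=F; simplify:
  drop 2 from [3, 2] -> [3]
  drop 2 from [-3, 2] -> [-3]
  satisfied 2 clause(s); 3 remain; assigned so far: [1, 2, 4]
unit clause [3] forces x3=T; simplify:
  drop -3 from [-3] -> [] (empty!)
  satisfied 2 clause(s); 1 remain; assigned so far: [1, 2, 3, 4]
CONFLICT (empty clause)

Answer: CONFLICT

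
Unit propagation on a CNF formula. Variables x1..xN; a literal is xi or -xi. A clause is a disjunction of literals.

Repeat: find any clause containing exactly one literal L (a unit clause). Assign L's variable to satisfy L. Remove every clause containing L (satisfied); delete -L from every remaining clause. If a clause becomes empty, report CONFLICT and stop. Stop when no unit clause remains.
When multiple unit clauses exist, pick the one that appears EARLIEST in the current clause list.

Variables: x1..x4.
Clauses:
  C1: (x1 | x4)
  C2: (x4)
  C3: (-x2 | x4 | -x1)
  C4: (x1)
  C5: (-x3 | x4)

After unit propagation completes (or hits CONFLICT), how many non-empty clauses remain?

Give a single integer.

unit clause [4] forces x4=T; simplify:
  satisfied 4 clause(s); 1 remain; assigned so far: [4]
unit clause [1] forces x1=T; simplify:
  satisfied 1 clause(s); 0 remain; assigned so far: [1, 4]

Answer: 0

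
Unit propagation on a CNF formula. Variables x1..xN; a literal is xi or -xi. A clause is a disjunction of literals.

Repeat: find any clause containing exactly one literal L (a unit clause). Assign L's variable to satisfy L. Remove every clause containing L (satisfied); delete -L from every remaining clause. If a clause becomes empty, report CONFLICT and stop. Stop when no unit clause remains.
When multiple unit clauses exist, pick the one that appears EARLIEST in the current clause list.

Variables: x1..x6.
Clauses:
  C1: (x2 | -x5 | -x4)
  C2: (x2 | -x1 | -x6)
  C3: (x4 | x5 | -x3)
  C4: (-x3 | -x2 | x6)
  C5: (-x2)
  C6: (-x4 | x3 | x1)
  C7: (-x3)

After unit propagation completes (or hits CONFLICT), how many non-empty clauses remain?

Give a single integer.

Answer: 3

Derivation:
unit clause [-2] forces x2=F; simplify:
  drop 2 from [2, -5, -4] -> [-5, -4]
  drop 2 from [2, -1, -6] -> [-1, -6]
  satisfied 2 clause(s); 5 remain; assigned so far: [2]
unit clause [-3] forces x3=F; simplify:
  drop 3 from [-4, 3, 1] -> [-4, 1]
  satisfied 2 clause(s); 3 remain; assigned so far: [2, 3]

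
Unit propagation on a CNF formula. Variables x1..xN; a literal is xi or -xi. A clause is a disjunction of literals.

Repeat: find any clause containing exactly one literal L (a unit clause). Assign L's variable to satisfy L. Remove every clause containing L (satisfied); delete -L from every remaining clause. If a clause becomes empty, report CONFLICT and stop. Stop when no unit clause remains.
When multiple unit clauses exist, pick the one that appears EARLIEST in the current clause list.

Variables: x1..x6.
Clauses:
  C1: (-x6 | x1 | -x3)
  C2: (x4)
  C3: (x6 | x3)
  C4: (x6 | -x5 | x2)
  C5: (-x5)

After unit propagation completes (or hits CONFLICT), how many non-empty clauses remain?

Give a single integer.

unit clause [4] forces x4=T; simplify:
  satisfied 1 clause(s); 4 remain; assigned so far: [4]
unit clause [-5] forces x5=F; simplify:
  satisfied 2 clause(s); 2 remain; assigned so far: [4, 5]

Answer: 2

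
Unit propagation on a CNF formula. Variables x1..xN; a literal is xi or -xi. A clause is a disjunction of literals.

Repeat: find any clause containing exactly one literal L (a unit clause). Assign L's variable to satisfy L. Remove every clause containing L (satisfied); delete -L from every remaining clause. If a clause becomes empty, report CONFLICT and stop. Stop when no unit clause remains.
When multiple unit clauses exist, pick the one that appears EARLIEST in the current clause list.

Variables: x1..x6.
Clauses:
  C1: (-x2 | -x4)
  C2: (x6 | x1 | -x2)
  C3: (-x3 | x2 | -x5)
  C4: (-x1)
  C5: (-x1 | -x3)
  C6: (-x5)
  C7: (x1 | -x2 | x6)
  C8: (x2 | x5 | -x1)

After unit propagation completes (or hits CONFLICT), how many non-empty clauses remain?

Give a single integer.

unit clause [-1] forces x1=F; simplify:
  drop 1 from [6, 1, -2] -> [6, -2]
  drop 1 from [1, -2, 6] -> [-2, 6]
  satisfied 3 clause(s); 5 remain; assigned so far: [1]
unit clause [-5] forces x5=F; simplify:
  satisfied 2 clause(s); 3 remain; assigned so far: [1, 5]

Answer: 3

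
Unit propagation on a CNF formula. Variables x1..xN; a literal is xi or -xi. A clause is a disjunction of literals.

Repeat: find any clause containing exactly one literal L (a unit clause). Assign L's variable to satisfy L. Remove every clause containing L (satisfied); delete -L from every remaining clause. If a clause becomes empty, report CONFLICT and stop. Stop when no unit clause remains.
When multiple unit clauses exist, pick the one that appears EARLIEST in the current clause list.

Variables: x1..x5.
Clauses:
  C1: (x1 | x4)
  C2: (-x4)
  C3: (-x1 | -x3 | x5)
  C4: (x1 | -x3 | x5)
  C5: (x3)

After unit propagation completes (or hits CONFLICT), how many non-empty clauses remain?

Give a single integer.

Answer: 0

Derivation:
unit clause [-4] forces x4=F; simplify:
  drop 4 from [1, 4] -> [1]
  satisfied 1 clause(s); 4 remain; assigned so far: [4]
unit clause [1] forces x1=T; simplify:
  drop -1 from [-1, -3, 5] -> [-3, 5]
  satisfied 2 clause(s); 2 remain; assigned so far: [1, 4]
unit clause [3] forces x3=T; simplify:
  drop -3 from [-3, 5] -> [5]
  satisfied 1 clause(s); 1 remain; assigned so far: [1, 3, 4]
unit clause [5] forces x5=T; simplify:
  satisfied 1 clause(s); 0 remain; assigned so far: [1, 3, 4, 5]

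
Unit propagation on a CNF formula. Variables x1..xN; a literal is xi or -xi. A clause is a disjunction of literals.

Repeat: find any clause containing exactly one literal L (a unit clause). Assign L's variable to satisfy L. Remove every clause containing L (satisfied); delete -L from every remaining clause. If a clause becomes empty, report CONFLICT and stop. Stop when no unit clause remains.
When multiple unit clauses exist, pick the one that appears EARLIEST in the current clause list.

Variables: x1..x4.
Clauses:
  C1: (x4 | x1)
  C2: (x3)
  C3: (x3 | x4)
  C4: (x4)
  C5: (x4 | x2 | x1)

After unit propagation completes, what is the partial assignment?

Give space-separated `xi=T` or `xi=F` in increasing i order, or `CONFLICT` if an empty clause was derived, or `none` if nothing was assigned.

Answer: x3=T x4=T

Derivation:
unit clause [3] forces x3=T; simplify:
  satisfied 2 clause(s); 3 remain; assigned so far: [3]
unit clause [4] forces x4=T; simplify:
  satisfied 3 clause(s); 0 remain; assigned so far: [3, 4]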